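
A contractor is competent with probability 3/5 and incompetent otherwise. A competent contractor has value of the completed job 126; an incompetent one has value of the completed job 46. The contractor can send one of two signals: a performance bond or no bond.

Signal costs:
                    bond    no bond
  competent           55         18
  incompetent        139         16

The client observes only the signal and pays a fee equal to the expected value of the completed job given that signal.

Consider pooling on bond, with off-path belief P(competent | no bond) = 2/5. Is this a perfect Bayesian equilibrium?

No

At the pooled signal (bond) the client holds the prior 3/5 and pays 3/5·126 + 2/5·46 = 94. Off-path (no bond) belief 2/5 gives 2/5·126 + 3/5·46 = 78.
Competent: bond gives 94 − 55 = 39; no bond gives 78 − 18 = 60. Deviates. ✗
Incompetent: bond gives 94 − 139 = -45; no bond gives 78 − 16 = 62. Deviates. ✗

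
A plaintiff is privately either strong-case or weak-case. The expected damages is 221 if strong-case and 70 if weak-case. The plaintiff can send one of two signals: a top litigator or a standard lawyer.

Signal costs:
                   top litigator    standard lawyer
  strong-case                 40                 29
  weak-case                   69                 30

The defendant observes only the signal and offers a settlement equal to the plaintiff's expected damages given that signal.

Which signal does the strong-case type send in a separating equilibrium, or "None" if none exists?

None

Try strong-case → top litigator, weak-case → standard lawyer:
  Under separation the defendant infers type exactly: top litigator → strong-case (pays 221), standard lawyer → weak-case (pays 70).
  Strong-case: top litigator gives 221 − 40 = 181; standard lawyer gives 70 − 29 = 41. No deviation. ✓
  Weak-case: standard lawyer gives 70 − 30 = 40; top litigator gives 221 − 69 = 152. Would deviate. ✗
Try strong-case → standard lawyer, weak-case → top litigator:
  Under separation the defendant infers type exactly: standard lawyer → strong-case (pays 221), top litigator → weak-case (pays 70).
  Strong-case: standard lawyer gives 221 − 29 = 192; top litigator gives 70 − 40 = 30. No deviation. ✓
  Weak-case: top litigator gives 70 − 69 = 1; standard lawyer gives 221 − 30 = 191. Would deviate. ✗
Neither assignment is incentive-compatible.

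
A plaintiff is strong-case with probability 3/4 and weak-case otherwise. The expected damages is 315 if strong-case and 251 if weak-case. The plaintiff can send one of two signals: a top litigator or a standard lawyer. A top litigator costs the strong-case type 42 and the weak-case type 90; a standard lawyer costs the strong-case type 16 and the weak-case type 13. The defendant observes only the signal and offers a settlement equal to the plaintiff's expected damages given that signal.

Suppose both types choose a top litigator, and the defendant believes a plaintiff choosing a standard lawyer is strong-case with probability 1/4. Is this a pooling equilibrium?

No

At the pooled signal (top litigator) the defendant holds the prior 3/4 and pays 3/4·315 + 1/4·251 = 299. Off-path (standard lawyer) belief 1/4 gives 1/4·315 + 3/4·251 = 267.
Strong-case: top litigator gives 299 − 42 = 257; standard lawyer gives 267 − 16 = 251. Stays. ✓
Weak-case: top litigator gives 299 − 90 = 209; standard lawyer gives 267 − 13 = 254. Deviates. ✗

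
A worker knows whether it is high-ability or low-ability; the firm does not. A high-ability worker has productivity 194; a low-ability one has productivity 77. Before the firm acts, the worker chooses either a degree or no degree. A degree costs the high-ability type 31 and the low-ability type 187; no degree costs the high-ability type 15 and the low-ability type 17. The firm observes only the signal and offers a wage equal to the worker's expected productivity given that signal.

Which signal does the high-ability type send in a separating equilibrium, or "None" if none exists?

Try high-ability → degree, low-ability → no degree:
  If types separate, degree earns payment 194 and no degree earns 77.
  High-ability: degree gives 194 − 31 = 163; no degree gives 77 − 15 = 62. No deviation. ✓
  Low-ability: no degree gives 77 − 17 = 60; degree gives 194 − 187 = 7. No deviation. ✓
Both hold — the high-ability type sends degree.

degree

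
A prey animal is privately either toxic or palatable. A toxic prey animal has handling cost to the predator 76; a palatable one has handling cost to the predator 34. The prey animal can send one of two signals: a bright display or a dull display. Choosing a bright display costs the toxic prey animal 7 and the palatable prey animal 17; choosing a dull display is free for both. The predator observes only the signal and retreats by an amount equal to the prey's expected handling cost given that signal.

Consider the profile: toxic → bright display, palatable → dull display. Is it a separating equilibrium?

If types separate, bright display earns payment 76 and dull display earns 34.
Toxic: bright display gives 76 − 7 = 69; dull display gives 34 − 0 = 34. No deviation. ✓
Palatable: dull display gives 34 − 0 = 34; bright display gives 76 − 17 = 59. Would deviate. ✗

No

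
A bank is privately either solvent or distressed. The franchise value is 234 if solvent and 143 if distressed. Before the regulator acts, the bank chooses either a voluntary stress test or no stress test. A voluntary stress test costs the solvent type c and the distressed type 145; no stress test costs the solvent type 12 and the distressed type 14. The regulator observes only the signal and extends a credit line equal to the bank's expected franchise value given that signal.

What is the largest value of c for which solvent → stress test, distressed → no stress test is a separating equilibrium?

103

Under separation: stress test → solvent (pays 234); no stress test → distressed (pays 143).
Distressed: 143 − 14 = 129 ≥ 234 − 145 = 89. Holds regardless of c. ✓
Solvent: 234 − c ≥ 143 − 12, so c ≤ 234 − 131 = 103.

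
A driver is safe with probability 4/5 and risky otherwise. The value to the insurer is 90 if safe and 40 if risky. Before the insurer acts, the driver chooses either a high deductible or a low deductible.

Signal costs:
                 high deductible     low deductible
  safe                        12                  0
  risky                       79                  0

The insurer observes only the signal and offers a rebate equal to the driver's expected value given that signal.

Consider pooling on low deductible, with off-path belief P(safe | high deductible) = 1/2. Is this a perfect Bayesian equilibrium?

Yes

On the equilibrium path (low deductible) the insurer holds the prior 4/5 and pays 4/5·90 + 1/5·40 = 80. Off-path (high deductible) belief 1/2 gives 1/2·90 + 1/2·40 = 65.
Safe: low deductible gives 80 − 0 = 80; high deductible gives 65 − 12 = 53. Stays. ✓
Risky: low deductible gives 80 − 0 = 80; high deductible gives 65 − 79 = -14. Stays. ✓
Beliefs are Bayes-consistent on-path and both types best-respond.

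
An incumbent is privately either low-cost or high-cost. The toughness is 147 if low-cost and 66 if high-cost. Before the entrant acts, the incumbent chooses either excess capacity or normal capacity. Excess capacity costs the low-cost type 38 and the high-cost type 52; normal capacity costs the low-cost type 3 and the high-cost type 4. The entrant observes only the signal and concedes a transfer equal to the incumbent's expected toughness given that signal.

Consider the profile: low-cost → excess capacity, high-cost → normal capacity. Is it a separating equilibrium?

No

If types separate, excess capacity earns payment 147 and normal capacity earns 66.
Low-cost: excess capacity gives 147 − 38 = 109; normal capacity gives 66 − 3 = 63. No deviation. ✓
High-cost: normal capacity gives 66 − 4 = 62; excess capacity gives 147 − 52 = 95. Would deviate. ✗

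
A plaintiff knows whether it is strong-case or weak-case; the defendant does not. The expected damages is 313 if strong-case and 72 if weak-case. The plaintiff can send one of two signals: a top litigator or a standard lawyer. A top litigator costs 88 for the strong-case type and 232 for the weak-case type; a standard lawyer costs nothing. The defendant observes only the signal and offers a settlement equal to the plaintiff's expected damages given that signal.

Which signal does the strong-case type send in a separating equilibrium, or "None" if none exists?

None

Try strong-case → top litigator, weak-case → standard lawyer:
  If types separate, top litigator earns payment 313 and standard lawyer earns 72.
  Strong-case: top litigator gives 313 − 88 = 225; standard lawyer gives 72 − 0 = 72. No deviation. ✓
  Weak-case: standard lawyer gives 72 − 0 = 72; top litigator gives 313 − 232 = 81. Would deviate. ✗
Try strong-case → standard lawyer, weak-case → top litigator:
  If types separate, standard lawyer earns payment 313 and top litigator earns 72.
  Strong-case: standard lawyer gives 313 − 0 = 313; top litigator gives 72 − 88 = -16. No deviation. ✓
  Weak-case: top litigator gives 72 − 232 = -160; standard lawyer gives 313 − 0 = 313. Would deviate. ✗
Neither assignment is incentive-compatible.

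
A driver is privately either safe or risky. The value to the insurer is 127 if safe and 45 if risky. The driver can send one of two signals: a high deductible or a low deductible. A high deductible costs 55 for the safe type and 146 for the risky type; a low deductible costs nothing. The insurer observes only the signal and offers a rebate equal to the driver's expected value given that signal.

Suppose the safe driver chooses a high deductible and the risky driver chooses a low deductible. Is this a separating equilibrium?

Yes

Under separation the insurer infers type exactly: high deductible → safe (pays 127), low deductible → risky (pays 45).
Safe: high deductible gives 127 − 55 = 72; low deductible gives 45 − 0 = 45. No deviation. ✓
Risky: low deductible gives 45 − 0 = 45; high deductible gives 127 − 146 = -19. No deviation. ✓
Neither type gains from mimicking the other.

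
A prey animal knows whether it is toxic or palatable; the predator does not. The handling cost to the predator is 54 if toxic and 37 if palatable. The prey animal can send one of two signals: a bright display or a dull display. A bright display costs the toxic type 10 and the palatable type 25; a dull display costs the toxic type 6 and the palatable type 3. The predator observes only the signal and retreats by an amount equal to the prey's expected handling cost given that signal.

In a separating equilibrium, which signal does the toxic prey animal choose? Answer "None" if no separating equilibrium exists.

bright display

Try toxic → bright display, palatable → dull display:
  If types separate, bright display earns payment 54 and dull display earns 37.
  Toxic: bright display gives 54 − 10 = 44; dull display gives 37 − 6 = 31. No deviation. ✓
  Palatable: dull display gives 37 − 3 = 34; bright display gives 54 − 25 = 29. No deviation. ✓
Both hold — the toxic type sends bright display.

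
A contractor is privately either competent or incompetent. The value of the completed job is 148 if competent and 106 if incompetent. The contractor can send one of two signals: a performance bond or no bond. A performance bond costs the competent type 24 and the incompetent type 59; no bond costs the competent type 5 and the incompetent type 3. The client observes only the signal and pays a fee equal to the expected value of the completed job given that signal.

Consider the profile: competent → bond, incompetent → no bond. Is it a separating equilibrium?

Yes

If types separate, bond earns payment 148 and no bond earns 106.
Competent: bond gives 148 − 24 = 124; no bond gives 106 − 5 = 101. No deviation. ✓
Incompetent: no bond gives 106 − 3 = 103; bond gives 148 − 59 = 89. No deviation. ✓
Both incentive constraints hold.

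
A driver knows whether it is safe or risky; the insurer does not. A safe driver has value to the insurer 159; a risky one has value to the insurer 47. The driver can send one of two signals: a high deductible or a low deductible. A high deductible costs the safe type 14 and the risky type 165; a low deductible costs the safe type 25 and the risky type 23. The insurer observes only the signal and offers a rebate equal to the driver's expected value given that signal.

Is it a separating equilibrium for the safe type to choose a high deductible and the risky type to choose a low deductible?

Yes

If types separate, high deductible earns payment 159 and low deductible earns 47.
Safe: high deductible gives 159 − 14 = 145; low deductible gives 47 − 25 = 22. No deviation. ✓
Risky: low deductible gives 47 − 23 = 24; high deductible gives 159 − 165 = -6. No deviation. ✓
Neither type gains from mimicking the other.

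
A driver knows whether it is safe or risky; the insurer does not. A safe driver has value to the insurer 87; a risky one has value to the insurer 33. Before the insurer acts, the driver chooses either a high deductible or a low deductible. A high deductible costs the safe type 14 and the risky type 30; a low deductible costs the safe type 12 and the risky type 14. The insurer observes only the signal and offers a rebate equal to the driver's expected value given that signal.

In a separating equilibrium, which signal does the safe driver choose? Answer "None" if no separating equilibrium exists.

None

Try safe → high deductible, risky → low deductible:
  Under separation the insurer infers type exactly: high deductible → safe (pays 87), low deductible → risky (pays 33).
  Safe: high deductible gives 87 − 14 = 73; low deductible gives 33 − 12 = 21. No deviation. ✓
  Risky: low deductible gives 33 − 14 = 19; high deductible gives 87 − 30 = 57. Would deviate. ✗
Try safe → low deductible, risky → high deductible:
  Under separation the insurer infers type exactly: low deductible → safe (pays 87), high deductible → risky (pays 33).
  Safe: low deductible gives 87 − 12 = 75; high deductible gives 33 − 14 = 19. No deviation. ✓
  Risky: high deductible gives 33 − 30 = 3; low deductible gives 87 − 14 = 73. Would deviate. ✗
Neither assignment is incentive-compatible.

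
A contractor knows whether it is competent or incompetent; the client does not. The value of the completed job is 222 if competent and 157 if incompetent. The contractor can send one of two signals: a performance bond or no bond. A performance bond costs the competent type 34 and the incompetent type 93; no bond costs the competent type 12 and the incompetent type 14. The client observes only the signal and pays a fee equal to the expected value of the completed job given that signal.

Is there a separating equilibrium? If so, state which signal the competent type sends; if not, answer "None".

bond

Try competent → bond, incompetent → no bond:
  If types separate, bond earns payment 222 and no bond earns 157.
  Competent: bond gives 222 − 34 = 188; no bond gives 157 − 12 = 145. No deviation. ✓
  Incompetent: no bond gives 157 − 14 = 143; bond gives 222 − 93 = 129. No deviation. ✓
Both hold — the competent type sends bond.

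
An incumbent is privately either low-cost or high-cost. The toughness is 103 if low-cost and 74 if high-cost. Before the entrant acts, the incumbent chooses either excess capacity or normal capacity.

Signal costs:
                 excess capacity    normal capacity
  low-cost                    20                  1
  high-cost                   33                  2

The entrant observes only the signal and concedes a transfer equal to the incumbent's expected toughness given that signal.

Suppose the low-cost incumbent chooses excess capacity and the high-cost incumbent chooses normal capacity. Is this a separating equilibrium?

If types separate, excess capacity earns payment 103 and normal capacity earns 74.
Low-cost: excess capacity gives 103 − 20 = 83; normal capacity gives 74 − 1 = 73. No deviation. ✓
High-cost: normal capacity gives 74 − 2 = 72; excess capacity gives 103 − 33 = 70. No deviation. ✓
Both incentive constraints hold.

Yes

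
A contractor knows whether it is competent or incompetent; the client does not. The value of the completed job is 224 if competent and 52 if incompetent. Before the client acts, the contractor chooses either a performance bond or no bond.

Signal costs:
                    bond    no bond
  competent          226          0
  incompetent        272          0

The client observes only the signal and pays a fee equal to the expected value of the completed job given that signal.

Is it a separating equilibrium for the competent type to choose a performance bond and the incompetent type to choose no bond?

No

Under separation the client infers type exactly: bond → competent (pays 224), no bond → incompetent (pays 52).
Competent: bond gives 224 − 226 = -2; no bond gives 52 − 0 = 52. Would deviate. ✗
Incompetent: no bond gives 52 − 0 = 52; bond gives 224 − 272 = -48. No deviation. ✓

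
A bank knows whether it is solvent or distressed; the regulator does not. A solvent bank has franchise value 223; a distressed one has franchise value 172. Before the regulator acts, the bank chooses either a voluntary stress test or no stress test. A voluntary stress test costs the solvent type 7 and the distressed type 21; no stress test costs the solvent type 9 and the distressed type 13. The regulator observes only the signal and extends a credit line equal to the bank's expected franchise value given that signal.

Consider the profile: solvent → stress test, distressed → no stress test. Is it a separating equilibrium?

No

If types separate, stress test earns payment 223 and no stress test earns 172.
Solvent: stress test gives 223 − 7 = 216; no stress test gives 172 − 9 = 163. No deviation. ✓
Distressed: no stress test gives 172 − 13 = 159; stress test gives 223 − 21 = 202. Would deviate. ✗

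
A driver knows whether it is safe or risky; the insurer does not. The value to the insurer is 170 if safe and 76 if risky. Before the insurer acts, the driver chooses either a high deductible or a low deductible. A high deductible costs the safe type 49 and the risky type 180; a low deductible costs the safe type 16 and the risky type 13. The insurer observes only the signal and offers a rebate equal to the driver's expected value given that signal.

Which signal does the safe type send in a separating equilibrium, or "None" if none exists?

high deductible

Try safe → high deductible, risky → low deductible:
  If types separate, high deductible earns payment 170 and low deductible earns 76.
  Safe: high deductible gives 170 − 49 = 121; low deductible gives 76 − 16 = 60. No deviation. ✓
  Risky: low deductible gives 76 − 13 = 63; high deductible gives 170 − 180 = -10. No deviation. ✓
Both hold — the safe type sends high deductible.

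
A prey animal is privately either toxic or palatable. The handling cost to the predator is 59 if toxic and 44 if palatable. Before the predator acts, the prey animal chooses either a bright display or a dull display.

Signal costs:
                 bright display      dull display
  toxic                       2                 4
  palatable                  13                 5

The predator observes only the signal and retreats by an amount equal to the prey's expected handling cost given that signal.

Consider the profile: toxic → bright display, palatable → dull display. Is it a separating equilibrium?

No

If types separate, bright display earns payment 59 and dull display earns 44.
Toxic: bright display gives 59 − 2 = 57; dull display gives 44 − 4 = 40. No deviation. ✓
Palatable: dull display gives 44 − 5 = 39; bright display gives 59 − 13 = 46. Would deviate. ✗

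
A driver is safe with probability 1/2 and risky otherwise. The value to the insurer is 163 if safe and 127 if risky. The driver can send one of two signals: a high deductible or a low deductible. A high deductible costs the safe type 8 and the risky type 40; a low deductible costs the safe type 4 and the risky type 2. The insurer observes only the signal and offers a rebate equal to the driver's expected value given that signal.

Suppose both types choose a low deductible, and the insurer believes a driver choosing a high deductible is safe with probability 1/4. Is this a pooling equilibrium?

Yes

On the equilibrium path (low deductible) the insurer holds the prior 1/2 and pays 1/2·163 + 1/2·127 = 145. Off-path (high deductible) belief 1/4 gives 1/4·163 + 3/4·127 = 136.
Safe: low deductible gives 145 − 4 = 141; high deductible gives 136 − 8 = 128. Stays. ✓
Risky: low deductible gives 145 − 2 = 143; high deductible gives 136 − 40 = 96. Stays. ✓
Beliefs are Bayes-consistent on-path and both types best-respond.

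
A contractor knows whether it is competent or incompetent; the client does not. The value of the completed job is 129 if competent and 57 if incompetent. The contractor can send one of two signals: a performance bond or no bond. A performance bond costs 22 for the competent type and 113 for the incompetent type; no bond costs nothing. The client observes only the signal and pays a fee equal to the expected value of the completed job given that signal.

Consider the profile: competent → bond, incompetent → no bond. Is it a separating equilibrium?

Yes

If types separate, bond earns payment 129 and no bond earns 57.
Competent: bond gives 129 − 22 = 107; no bond gives 57 − 0 = 57. No deviation. ✓
Incompetent: no bond gives 57 − 0 = 57; bond gives 129 − 113 = 16. No deviation. ✓
Both incentive constraints hold.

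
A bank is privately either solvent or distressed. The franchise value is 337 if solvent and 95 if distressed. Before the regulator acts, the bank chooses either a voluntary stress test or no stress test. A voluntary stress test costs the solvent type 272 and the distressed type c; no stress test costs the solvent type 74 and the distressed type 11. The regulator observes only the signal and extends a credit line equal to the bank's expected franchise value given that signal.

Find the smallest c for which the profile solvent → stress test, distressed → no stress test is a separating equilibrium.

Under separation: stress test → solvent (pays 337); no stress test → distressed (pays 95).
Solvent: 337 − 272 = 65 ≥ 95 − 74 = 21. Holds regardless of c. ✓
Distressed: 95 − 11 ≥ 337 − c, so c ≥ 337 − 84 = 253.

253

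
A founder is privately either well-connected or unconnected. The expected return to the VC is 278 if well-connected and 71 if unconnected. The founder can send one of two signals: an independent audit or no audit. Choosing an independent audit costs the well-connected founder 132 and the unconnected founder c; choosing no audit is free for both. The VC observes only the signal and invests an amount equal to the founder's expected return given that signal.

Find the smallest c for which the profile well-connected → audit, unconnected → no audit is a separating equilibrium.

Under separation: audit → well-connected (pays 278); no audit → unconnected (pays 71).
Well-connected: 278 − 132 = 146 ≥ 71 − 0 = 71. Holds regardless of c. ✓
Unconnected: 71 − 0 ≥ 278 − c, so c ≥ 278 − 71 = 207.

207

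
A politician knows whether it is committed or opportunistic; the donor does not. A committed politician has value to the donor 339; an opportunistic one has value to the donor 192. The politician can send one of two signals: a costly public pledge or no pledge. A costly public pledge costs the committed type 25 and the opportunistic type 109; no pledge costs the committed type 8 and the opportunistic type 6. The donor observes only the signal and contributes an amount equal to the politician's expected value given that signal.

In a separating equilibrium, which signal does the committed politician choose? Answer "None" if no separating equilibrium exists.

None

Try committed → pledge, opportunistic → no pledge:
  If types separate, pledge earns payment 339 and no pledge earns 192.
  Committed: pledge gives 339 − 25 = 314; no pledge gives 192 − 8 = 184. No deviation. ✓
  Opportunistic: no pledge gives 192 − 6 = 186; pledge gives 339 − 109 = 230. Would deviate. ✗
Try committed → no pledge, opportunistic → pledge:
  If types separate, no pledge earns payment 339 and pledge earns 192.
  Committed: no pledge gives 339 − 8 = 331; pledge gives 192 − 25 = 167. No deviation. ✓
  Opportunistic: pledge gives 192 − 109 = 83; no pledge gives 339 − 6 = 333. Would deviate. ✗
Neither assignment is incentive-compatible.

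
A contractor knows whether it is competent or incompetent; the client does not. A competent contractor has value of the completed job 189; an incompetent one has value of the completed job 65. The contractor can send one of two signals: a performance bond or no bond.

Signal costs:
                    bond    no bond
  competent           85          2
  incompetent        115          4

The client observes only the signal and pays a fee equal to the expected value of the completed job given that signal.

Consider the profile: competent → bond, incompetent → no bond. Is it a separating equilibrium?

If types separate, bond earns payment 189 and no bond earns 65.
Competent: bond gives 189 − 85 = 104; no bond gives 65 − 2 = 63. No deviation. ✓
Incompetent: no bond gives 65 − 4 = 61; bond gives 189 − 115 = 74. Would deviate. ✗

No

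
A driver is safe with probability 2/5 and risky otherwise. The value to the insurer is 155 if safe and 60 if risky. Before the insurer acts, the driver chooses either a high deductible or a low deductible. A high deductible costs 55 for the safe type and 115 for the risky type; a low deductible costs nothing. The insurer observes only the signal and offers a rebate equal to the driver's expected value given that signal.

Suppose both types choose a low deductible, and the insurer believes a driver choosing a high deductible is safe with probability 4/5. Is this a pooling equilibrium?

At the pooled signal (low deductible) the insurer holds the prior 2/5 and pays 2/5·155 + 3/5·60 = 98. Off-path (high deductible) belief 4/5 gives 4/5·155 + 1/5·60 = 136.
Safe: low deductible gives 98 − 0 = 98; high deductible gives 136 − 55 = 81. Stays. ✓
Risky: low deductible gives 98 − 0 = 98; high deductible gives 136 − 115 = 21. Stays. ✓

Yes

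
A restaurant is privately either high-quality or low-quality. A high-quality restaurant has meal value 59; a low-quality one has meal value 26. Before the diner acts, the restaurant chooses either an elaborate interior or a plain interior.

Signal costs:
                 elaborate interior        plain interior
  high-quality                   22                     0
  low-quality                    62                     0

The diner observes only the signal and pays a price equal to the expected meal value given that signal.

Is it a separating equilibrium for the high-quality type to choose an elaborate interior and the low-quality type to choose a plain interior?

Yes

If types separate, elaborate interior earns payment 59 and plain interior earns 26.
High-quality: elaborate interior gives 59 − 22 = 37; plain interior gives 26 − 0 = 26. No deviation. ✓
Low-quality: plain interior gives 26 − 0 = 26; elaborate interior gives 59 − 62 = -3. No deviation. ✓
Both incentive constraints hold.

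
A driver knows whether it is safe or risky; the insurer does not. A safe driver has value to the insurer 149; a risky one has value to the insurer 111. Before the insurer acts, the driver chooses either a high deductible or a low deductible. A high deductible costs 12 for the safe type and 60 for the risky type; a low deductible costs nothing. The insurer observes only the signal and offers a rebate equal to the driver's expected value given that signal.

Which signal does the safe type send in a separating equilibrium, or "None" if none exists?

Try safe → high deductible, risky → low deductible:
  Under separation the insurer infers type exactly: high deductible → safe (pays 149), low deductible → risky (pays 111).
  Safe: high deductible gives 149 − 12 = 137; low deductible gives 111 − 0 = 111. No deviation. ✓
  Risky: low deductible gives 111 − 0 = 111; high deductible gives 149 − 60 = 89. No deviation. ✓
Both hold — the safe type sends high deductible.

high deductible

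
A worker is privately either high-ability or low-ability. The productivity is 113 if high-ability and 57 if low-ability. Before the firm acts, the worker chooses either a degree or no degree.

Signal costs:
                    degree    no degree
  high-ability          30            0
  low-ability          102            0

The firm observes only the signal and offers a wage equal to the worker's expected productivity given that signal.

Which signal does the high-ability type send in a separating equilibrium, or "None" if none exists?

Try high-ability → degree, low-ability → no degree:
  If types separate, degree earns payment 113 and no degree earns 57.
  High-ability: degree gives 113 − 30 = 83; no degree gives 57 − 0 = 57. No deviation. ✓
  Low-ability: no degree gives 57 − 0 = 57; degree gives 113 − 102 = 11. No deviation. ✓
Both hold — the high-ability type sends degree.

degree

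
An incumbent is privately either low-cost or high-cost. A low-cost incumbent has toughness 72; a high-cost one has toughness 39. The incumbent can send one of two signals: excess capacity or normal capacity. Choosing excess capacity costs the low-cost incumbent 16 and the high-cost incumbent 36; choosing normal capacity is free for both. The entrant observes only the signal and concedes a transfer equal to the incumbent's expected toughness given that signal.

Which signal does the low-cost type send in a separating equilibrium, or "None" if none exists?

excess capacity

Try low-cost → excess capacity, high-cost → normal capacity:
  Under separation the entrant infers type exactly: excess capacity → low-cost (pays 72), normal capacity → high-cost (pays 39).
  Low-cost: excess capacity gives 72 − 16 = 56; normal capacity gives 39 − 0 = 39. No deviation. ✓
  High-cost: normal capacity gives 39 − 0 = 39; excess capacity gives 72 − 36 = 36. No deviation. ✓
Both hold — the low-cost type sends excess capacity.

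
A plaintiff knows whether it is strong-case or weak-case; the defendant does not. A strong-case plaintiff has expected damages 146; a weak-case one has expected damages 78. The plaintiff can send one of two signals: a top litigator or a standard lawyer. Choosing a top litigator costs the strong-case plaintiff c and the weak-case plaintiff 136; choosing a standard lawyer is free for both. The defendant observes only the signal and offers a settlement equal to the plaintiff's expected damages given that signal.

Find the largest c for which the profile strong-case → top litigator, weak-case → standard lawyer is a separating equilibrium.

68

Under separation: top litigator → strong-case (pays 146); standard lawyer → weak-case (pays 78).
Weak-case: 78 − 0 = 78 ≥ 146 − 136 = 10. Holds regardless of c. ✓
Strong-case: 146 − c ≥ 78 − 0, so c ≤ 146 − 78 = 68.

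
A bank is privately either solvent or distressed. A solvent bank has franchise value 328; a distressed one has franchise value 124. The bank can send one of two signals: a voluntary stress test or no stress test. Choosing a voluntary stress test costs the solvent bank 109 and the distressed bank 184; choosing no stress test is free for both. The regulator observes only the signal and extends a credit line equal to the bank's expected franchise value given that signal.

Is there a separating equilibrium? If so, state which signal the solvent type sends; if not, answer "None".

None

Try solvent → stress test, distressed → no stress test:
  If types separate, stress test earns payment 328 and no stress test earns 124.
  Solvent: stress test gives 328 − 109 = 219; no stress test gives 124 − 0 = 124. No deviation. ✓
  Distressed: no stress test gives 124 − 0 = 124; stress test gives 328 − 184 = 144. Would deviate. ✗
Try solvent → no stress test, distressed → stress test:
  If types separate, no stress test earns payment 328 and stress test earns 124.
  Solvent: no stress test gives 328 − 0 = 328; stress test gives 124 − 109 = 15. No deviation. ✓
  Distressed: stress test gives 124 − 184 = -60; no stress test gives 328 − 0 = 328. Would deviate. ✗
Neither assignment is incentive-compatible.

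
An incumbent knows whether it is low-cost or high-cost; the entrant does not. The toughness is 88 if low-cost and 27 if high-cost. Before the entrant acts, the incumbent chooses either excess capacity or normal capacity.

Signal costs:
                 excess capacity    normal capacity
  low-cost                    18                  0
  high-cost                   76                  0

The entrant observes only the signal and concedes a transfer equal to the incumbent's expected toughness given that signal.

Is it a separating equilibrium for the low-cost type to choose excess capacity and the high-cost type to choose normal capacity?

If types separate, excess capacity earns payment 88 and normal capacity earns 27.
Low-cost: excess capacity gives 88 − 18 = 70; normal capacity gives 27 − 0 = 27. No deviation. ✓
High-cost: normal capacity gives 27 − 0 = 27; excess capacity gives 88 − 76 = 12. No deviation. ✓
Neither type gains from mimicking the other.

Yes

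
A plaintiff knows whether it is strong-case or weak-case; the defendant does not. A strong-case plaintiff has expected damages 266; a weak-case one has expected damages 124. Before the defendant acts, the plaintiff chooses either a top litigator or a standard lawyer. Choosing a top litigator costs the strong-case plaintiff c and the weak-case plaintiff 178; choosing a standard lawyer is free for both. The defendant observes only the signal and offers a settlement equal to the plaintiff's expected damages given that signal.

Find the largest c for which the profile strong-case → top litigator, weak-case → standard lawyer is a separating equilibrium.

142

Under separation: top litigator → strong-case (pays 266); standard lawyer → weak-case (pays 124).
Weak-case: 124 − 0 = 124 ≥ 266 − 178 = 88. Holds regardless of c. ✓
Strong-case: 266 − c ≥ 124 − 0, so c ≤ 266 − 124 = 142.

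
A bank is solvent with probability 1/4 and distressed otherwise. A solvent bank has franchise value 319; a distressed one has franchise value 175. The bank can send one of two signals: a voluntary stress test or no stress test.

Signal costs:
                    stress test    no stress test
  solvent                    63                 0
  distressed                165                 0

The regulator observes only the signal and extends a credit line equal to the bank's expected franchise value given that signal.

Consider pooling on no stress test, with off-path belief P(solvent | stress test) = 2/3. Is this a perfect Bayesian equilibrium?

On the equilibrium path (no stress test) the regulator holds the prior 1/4 and pays 1/4·319 + 3/4·175 = 211. Off-path (stress test) belief 2/3 gives 2/3·319 + 1/3·175 = 271.
Solvent: no stress test gives 211 − 0 = 211; stress test gives 271 − 63 = 208. Stays. ✓
Distressed: no stress test gives 211 − 0 = 211; stress test gives 271 − 165 = 106. Stays. ✓
Beliefs are Bayes-consistent on-path and both types best-respond.

Yes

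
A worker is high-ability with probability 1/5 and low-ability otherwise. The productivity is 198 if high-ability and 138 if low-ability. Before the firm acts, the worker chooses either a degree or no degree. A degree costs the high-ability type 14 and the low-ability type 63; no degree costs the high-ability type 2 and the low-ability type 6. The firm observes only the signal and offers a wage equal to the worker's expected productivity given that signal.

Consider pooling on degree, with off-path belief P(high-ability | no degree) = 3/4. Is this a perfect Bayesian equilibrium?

On the equilibrium path (degree) the firm holds the prior 1/5 and pays 1/5·198 + 4/5·138 = 150. Off-path (no degree) belief 3/4 gives 3/4·198 + 1/4·138 = 183.
High-ability: degree gives 150 − 14 = 136; no degree gives 183 − 2 = 181. Deviates. ✗
Low-ability: degree gives 150 − 63 = 87; no degree gives 183 − 6 = 177. Deviates. ✗

No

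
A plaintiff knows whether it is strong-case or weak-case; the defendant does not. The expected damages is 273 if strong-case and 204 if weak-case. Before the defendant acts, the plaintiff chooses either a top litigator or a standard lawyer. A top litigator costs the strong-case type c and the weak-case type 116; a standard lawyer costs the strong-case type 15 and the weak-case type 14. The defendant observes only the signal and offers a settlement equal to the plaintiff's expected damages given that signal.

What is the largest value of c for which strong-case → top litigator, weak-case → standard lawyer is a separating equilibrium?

Under separation: top litigator → strong-case (pays 273); standard lawyer → weak-case (pays 204).
Weak-case: 204 − 14 = 190 ≥ 273 − 116 = 157. Holds regardless of c. ✓
Strong-case: 273 − c ≥ 204 − 15, so c ≤ 273 − 189 = 84.

84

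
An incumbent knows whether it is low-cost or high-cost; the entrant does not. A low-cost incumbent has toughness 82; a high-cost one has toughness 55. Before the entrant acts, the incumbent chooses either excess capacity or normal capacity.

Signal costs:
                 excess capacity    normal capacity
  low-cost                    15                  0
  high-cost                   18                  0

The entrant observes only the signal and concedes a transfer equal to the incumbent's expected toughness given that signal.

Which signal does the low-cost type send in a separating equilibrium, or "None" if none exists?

None

Try low-cost → excess capacity, high-cost → normal capacity:
  If types separate, excess capacity earns payment 82 and normal capacity earns 55.
  Low-cost: excess capacity gives 82 − 15 = 67; normal capacity gives 55 − 0 = 55. No deviation. ✓
  High-cost: normal capacity gives 55 − 0 = 55; excess capacity gives 82 − 18 = 64. Would deviate. ✗
Try low-cost → normal capacity, high-cost → excess capacity:
  If types separate, normal capacity earns payment 82 and excess capacity earns 55.
  Low-cost: normal capacity gives 82 − 0 = 82; excess capacity gives 55 − 15 = 40. No deviation. ✓
  High-cost: excess capacity gives 55 − 18 = 37; normal capacity gives 82 − 0 = 82. Would deviate. ✗
Neither assignment is incentive-compatible.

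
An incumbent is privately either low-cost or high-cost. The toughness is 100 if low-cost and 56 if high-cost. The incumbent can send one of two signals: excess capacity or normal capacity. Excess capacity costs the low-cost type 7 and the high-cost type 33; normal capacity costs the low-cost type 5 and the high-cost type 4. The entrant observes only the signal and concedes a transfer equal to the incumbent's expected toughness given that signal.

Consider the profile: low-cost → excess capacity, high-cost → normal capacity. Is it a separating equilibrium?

If types separate, excess capacity earns payment 100 and normal capacity earns 56.
Low-cost: excess capacity gives 100 − 7 = 93; normal capacity gives 56 − 5 = 51. No deviation. ✓
High-cost: normal capacity gives 56 − 4 = 52; excess capacity gives 100 − 33 = 67. Would deviate. ✗

No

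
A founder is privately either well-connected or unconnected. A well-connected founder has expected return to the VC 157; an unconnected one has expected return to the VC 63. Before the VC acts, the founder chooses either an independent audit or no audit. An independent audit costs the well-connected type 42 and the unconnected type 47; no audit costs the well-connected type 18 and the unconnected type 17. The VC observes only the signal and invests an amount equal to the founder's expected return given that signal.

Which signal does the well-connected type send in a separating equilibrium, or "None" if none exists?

None

Try well-connected → audit, unconnected → no audit:
  If types separate, audit earns payment 157 and no audit earns 63.
  Well-connected: audit gives 157 − 42 = 115; no audit gives 63 − 18 = 45. No deviation. ✓
  Unconnected: no audit gives 63 − 17 = 46; audit gives 157 − 47 = 110. Would deviate. ✗
Try well-connected → no audit, unconnected → audit:
  If types separate, no audit earns payment 157 and audit earns 63.
  Well-connected: no audit gives 157 − 18 = 139; audit gives 63 − 42 = 21. No deviation. ✓
  Unconnected: audit gives 63 − 47 = 16; no audit gives 157 − 17 = 140. Would deviate. ✗
Neither assignment is incentive-compatible.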